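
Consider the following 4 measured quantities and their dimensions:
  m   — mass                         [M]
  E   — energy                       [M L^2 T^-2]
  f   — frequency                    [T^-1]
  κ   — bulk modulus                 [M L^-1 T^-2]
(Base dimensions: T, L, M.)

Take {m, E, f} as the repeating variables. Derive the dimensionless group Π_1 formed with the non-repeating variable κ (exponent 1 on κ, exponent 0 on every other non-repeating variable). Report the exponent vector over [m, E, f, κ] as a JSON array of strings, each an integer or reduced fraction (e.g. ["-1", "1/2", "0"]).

Dimensional matrix (T×L×M by m×E×f×κ):
  T: [ 0 -2 -1 -2]
  L: [ 0  2  0 -1]
  M: [ 1  1  0  1]
Row reduction gives pivot columns m,E,f; rank = 3
Pivot set = {m,E,f}, free = {κ}
RREF:
  r0: [   1    0    0  3/2]
  r1: [   0    1    0 -1/2]
  r2: [   0    0    1    3]
Fix exponent of κ at 1; solve each RREF row for its pivot's exponent:
  r0: exp(m) + (3/2)·1 = 0 ⇒ exp(m) = -3/2
  r1: exp(E) + (-1/2)·1 = 0 ⇒ exp(E) = 1/2
  r2: exp(f) + (3)·1 = 0 ⇒ exp(f) = -3
Π_1 = m^(-3/2) · E^(1/2) · f^-3 · κ

["-3/2", "1/2", "-3", "1"]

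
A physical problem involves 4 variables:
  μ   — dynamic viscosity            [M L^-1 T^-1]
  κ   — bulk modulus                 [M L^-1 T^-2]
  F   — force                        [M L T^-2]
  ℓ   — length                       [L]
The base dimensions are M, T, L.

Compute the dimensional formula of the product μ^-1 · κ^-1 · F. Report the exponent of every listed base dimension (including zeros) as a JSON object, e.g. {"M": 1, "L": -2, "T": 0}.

{"M": -1, "T": 1, "L": 3}

Exponent matrix [M,T,L] × [μ,κ,F,ℓ]:
  M: [ 1  1  1  0]
  T: [-1 -2 -2  0]
  L: [-1 -1  1  1]
  [M]: (-1)·1+(-1)·1+(1)·1 = -1
  [T]: (-1)·-1+(-1)·-2+(1)·-2 = 1
  [L]: (-1)·-1+(-1)·-1+(1)·1 = 3
⇒ M^-1 T L^3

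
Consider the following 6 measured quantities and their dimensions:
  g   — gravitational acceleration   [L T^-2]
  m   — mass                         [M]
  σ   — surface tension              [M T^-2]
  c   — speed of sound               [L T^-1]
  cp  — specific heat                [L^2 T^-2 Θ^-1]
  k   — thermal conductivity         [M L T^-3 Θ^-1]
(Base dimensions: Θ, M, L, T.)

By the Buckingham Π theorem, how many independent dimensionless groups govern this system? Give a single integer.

Write exponents as rows Θ,M,L,T / cols g,m,σ,c,cp,k:
  Θ: [ 0  0  0  0 -1 -1]
  M: [ 0  1  1  0  0  1]
  L: [ 1  0  0  1  2  1]
  T: [-2  0 -2 -1 -2 -3]
Row reduction gives pivot columns g,m,σ,cp; rank = 4
n=6, r=4 ⇒ 2 dimensionless groups

2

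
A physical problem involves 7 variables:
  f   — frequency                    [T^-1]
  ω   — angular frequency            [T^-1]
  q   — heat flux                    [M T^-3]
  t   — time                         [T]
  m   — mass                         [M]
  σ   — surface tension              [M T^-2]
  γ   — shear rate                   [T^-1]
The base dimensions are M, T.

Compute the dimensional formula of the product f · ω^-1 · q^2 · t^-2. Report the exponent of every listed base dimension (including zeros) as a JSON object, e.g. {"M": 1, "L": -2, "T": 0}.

Write exponents as rows M,T / cols f,ω,q,t,m,σ,γ:
  M: [ 0  0  1  0  1  1  0]
  T: [-1 -1 -3  1  0 -2 -1]
  [M]: (1)·0+(-1)·0+(2)·1+(-2)·0 = 2
  [T]: (1)·-1+(-1)·-1+(2)·-3+(-2)·1 = -8
⇒ M^2 T^-8

{"M": 2, "T": -8}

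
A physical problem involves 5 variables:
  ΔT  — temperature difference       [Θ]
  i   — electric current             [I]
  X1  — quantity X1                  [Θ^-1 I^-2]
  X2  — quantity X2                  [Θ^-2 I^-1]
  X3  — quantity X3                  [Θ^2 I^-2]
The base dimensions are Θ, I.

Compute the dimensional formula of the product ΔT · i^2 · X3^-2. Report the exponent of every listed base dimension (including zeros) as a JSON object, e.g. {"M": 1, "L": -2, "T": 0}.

Write exponents as rows Θ,I / cols ΔT,i,X1,X2,X3:
  Θ: [ 1  0 -1 -2  2]
  I: [ 0  1 -2 -1 -2]
  [Θ]: (1)·1+(2)·0+(-2)·2 = -3
  [I]: (1)·0+(2)·1+(-2)·-2 = 6
⇒ Θ^-3 I^6

{"Θ": -3, "I": 6}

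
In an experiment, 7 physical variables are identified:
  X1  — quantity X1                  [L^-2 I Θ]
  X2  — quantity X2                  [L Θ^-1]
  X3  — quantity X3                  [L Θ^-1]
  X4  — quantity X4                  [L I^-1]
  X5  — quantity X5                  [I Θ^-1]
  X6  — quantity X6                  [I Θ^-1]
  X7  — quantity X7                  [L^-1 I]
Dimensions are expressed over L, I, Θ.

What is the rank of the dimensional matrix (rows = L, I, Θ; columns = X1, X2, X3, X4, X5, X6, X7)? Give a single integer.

Dimensional matrix (L×I×Θ by X1×X2×X3×X4×X5×X6×X7):
  L: [-2  1  1  1  0  0 -1]
  I: [ 1  0  0 -1  1  1  1]
  Θ: [ 1 -1 -1  0 -1 -1  0]
Row reduction gives pivot columns X1,X2; rank = 2

2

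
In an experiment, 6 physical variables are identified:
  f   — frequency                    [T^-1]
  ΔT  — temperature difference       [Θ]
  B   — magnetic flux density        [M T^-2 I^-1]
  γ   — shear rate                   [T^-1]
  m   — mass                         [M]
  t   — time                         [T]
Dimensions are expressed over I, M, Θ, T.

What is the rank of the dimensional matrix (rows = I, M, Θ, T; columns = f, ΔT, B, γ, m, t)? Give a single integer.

Exponent matrix [I,M,Θ,T] × [f,ΔT,B,γ,m,t]:
  I: [ 0  0 -1  0  0  0]
  M: [ 0  0  1  0  1  0]
  Θ: [ 0  1  0  0  0  0]
  T: [-1  0 -2 -1  0  1]
RREF → pivots at {f,ΔT,B,m} ⇒ r = 4

4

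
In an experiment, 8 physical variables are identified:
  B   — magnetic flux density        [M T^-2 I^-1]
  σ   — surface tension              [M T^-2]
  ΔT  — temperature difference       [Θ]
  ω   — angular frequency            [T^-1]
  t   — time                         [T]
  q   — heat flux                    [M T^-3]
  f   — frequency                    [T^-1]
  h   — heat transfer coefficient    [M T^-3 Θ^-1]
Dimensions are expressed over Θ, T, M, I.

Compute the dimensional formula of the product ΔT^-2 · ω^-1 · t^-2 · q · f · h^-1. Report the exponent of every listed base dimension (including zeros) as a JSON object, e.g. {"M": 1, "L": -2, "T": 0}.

{"Θ": -1, "T": -2, "M": 0, "I": 0}

Write exponents as rows Θ,T,M,I / cols B,σ,ΔT,ω,t,q,f,h:
  Θ: [ 0  0  1  0  0  0  0 -1]
  T: [-2 -2  0 -1  1 -3 -1 -3]
  M: [ 1  1  0  0  0  1  0  1]
  I: [-1  0  0  0  0  0  0  0]
  [Θ]: (-2)·1+(-1)·0+(-2)·0+(1)·0+(1)·0+(-1)·-1 = -1
  [T]: (-2)·0+(-1)·-1+(-2)·1+(1)·-3+(1)·-1+(-1)·-3 = -2
  [M]: (-2)·0+(-1)·0+(-2)·0+(1)·1+(1)·0+(-1)·1 = 0
  [I]: (-2)·0+(-1)·0+(-2)·0+(1)·0+(1)·0+(-1)·0 = 0
⇒ Θ^-1 T^-2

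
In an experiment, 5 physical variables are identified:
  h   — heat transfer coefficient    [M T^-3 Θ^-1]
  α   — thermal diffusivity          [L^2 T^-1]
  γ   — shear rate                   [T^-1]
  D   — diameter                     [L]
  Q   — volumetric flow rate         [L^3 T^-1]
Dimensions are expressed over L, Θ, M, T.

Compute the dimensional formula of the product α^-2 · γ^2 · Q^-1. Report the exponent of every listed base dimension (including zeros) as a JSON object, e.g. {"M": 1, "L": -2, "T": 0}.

{"L": -7, "Θ": 0, "M": 0, "T": 1}

Dimensional matrix (L×Θ×M×T by h×α×γ×D×Q):
  L: [ 0  2  0  1  3]
  Θ: [-1  0  0  0  0]
  M: [ 1  0  0  0  0]
  T: [-3 -1 -1  0 -1]
  [L]: (-2)·2+(2)·0+(-1)·3 = -7
  [Θ]: (-2)·0+(2)·0+(-1)·0 = 0
  [M]: (-2)·0+(2)·0+(-1)·0 = 0
  [T]: (-2)·-1+(2)·-1+(-1)·-1 = 1
⇒ L^-7 T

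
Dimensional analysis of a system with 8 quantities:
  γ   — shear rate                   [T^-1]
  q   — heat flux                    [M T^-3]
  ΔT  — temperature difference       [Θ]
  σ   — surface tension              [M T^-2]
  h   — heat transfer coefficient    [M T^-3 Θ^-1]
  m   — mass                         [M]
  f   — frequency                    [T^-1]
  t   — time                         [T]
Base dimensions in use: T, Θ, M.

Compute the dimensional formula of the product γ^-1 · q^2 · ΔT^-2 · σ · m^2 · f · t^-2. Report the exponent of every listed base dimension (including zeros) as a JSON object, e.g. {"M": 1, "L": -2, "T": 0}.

{"T": -10, "Θ": -2, "M": 5}

Write exponents as rows T,Θ,M / cols γ,q,ΔT,σ,h,m,f,t:
  T: [-1 -3  0 -2 -3  0 -1  1]
  Θ: [ 0  0  1  0 -1  0  0  0]
  M: [ 0  1  0  1  1  1  0  0]
  [T]: (-1)·-1+(2)·-3+(-2)·0+(1)·-2+(2)·0+(1)·-1+(-2)·1 = -10
  [Θ]: (-1)·0+(2)·0+(-2)·1+(1)·0+(2)·0+(1)·0+(-2)·0 = -2
  [M]: (-1)·0+(2)·1+(-2)·0+(1)·1+(2)·1+(1)·0+(-2)·0 = 5
⇒ T^-10 Θ^-2 M^5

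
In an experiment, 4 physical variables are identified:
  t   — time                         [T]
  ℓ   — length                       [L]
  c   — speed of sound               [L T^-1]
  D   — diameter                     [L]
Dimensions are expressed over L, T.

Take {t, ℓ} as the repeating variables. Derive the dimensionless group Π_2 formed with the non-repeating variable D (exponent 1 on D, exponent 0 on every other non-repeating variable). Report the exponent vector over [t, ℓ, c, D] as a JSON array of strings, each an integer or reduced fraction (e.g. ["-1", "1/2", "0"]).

Write exponents as rows L,T / cols t,ℓ,c,D:
  L: [ 0  1  1  1]
  T: [ 1  0 -1  0]
RREF → pivots at {t,ℓ} ⇒ r = 2
Pivot set = {t,ℓ}, free = {c,D}
RREF:
  r0: [   1    0   -1    0]
  r1: [   0    1    1    1]
Fix exponent of D at 1, c at 0; solve each RREF row for its pivot's exponent:
  r0: exp(t) + (0)·1 = 0 ⇒ exp(t) = 0
  r1: exp(ℓ) + (1)·1 = 0 ⇒ exp(ℓ) = -1
Π_2 = ℓ^-1 · D

["0", "-1", "0", "1"]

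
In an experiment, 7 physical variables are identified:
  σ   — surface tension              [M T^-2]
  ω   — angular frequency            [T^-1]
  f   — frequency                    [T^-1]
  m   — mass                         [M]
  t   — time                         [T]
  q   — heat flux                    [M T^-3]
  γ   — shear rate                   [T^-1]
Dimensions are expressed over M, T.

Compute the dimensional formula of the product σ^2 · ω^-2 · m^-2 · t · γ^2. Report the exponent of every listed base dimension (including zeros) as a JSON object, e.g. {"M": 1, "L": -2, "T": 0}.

{"M": 0, "T": -3}

Write exponents as rows M,T / cols σ,ω,f,m,t,q,γ:
  M: [ 1  0  0  1  0  1  0]
  T: [-2 -1 -1  0  1 -3 -1]
  [M]: (2)·1+(-2)·0+(-2)·1+(1)·0+(2)·0 = 0
  [T]: (2)·-2+(-2)·-1+(-2)·0+(1)·1+(2)·-1 = -3
⇒ T^-3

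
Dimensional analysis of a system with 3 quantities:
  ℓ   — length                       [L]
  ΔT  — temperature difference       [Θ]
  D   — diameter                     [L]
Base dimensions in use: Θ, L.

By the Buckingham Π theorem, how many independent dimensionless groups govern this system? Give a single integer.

1

Write exponents as rows Θ,L / cols ℓ,ΔT,D:
  Θ: [ 0  1  0]
  L: [ 1  0  1]
RREF → pivots at {ℓ,ΔT} ⇒ r = 2
3 vars − rank 2 = 1 Π group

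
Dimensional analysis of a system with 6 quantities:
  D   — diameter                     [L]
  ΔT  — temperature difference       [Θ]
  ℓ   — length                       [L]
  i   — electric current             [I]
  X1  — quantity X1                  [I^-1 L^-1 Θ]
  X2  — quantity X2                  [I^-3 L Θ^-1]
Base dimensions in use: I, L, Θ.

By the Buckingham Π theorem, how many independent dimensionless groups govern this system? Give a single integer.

Dimensional matrix (I×L×Θ by D×ΔT×ℓ×i×X1×X2):
  I: [ 0  0  0  1 -1 -3]
  L: [ 1  0  1  0 -1  1]
  Θ: [ 0  1  0  0  1 -1]
Row reduction gives pivot columns D,ΔT,i; rank = 3
6 vars − rank 3 = 3 Π groups

3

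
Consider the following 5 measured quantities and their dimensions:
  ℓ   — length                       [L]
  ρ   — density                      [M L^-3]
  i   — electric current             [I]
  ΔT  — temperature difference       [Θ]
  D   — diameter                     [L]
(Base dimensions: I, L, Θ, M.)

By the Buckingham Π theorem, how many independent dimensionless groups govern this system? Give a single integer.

1

Exponent matrix [I,L,Θ,M] × [ℓ,ρ,i,ΔT,D]:
  I: [ 0  0  1  0  0]
  L: [ 1 -3  0  0  1]
  Θ: [ 0  0  0  1  0]
  M: [ 0  1  0  0  0]
Row reduction gives pivot columns ℓ,ρ,i,ΔT; rank = 4
Π count = n − r = 5 − 4 = 1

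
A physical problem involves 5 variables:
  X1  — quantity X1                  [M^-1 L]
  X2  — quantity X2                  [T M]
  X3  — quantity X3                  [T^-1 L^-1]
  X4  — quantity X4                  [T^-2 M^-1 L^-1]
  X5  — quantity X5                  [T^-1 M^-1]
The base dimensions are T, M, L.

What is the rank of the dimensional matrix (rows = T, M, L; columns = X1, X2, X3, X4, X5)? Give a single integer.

2

Write exponents as rows T,M,L / cols X1,X2,X3,X4,X5:
  T: [ 0  1 -1 -2 -1]
  M: [-1  1  0 -1 -1]
  L: [ 1  0 -1 -1  0]
RREF → pivots at {X1,X2} ⇒ r = 2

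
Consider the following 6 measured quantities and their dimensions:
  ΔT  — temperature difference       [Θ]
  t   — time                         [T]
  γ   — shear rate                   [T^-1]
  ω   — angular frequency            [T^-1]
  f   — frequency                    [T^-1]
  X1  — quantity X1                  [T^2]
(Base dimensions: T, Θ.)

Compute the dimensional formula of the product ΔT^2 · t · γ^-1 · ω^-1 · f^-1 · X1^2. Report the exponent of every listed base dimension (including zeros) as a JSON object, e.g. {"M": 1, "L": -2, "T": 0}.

{"T": 8, "Θ": 2}

Exponent matrix [T,Θ] × [ΔT,t,γ,ω,f,X1]:
  T: [ 0  1 -1 -1 -1  2]
  Θ: [ 1  0  0  0  0  0]
  [T]: (2)·0+(1)·1+(-1)·-1+(-1)·-1+(-1)·-1+(2)·2 = 8
  [Θ]: (2)·1+(1)·0+(-1)·0+(-1)·0+(-1)·0+(2)·0 = 2
⇒ T^8 Θ^2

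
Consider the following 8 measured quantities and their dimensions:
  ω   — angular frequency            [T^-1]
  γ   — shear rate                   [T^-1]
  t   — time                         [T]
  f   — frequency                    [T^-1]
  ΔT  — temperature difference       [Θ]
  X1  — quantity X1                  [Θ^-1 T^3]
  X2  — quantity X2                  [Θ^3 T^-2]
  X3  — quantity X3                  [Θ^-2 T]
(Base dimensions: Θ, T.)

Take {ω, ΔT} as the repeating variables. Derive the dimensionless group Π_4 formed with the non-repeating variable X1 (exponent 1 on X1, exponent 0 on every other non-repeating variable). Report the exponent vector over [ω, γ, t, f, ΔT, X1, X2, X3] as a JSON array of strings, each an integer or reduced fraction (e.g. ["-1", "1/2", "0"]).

Write exponents as rows Θ,T / cols ω,γ,t,f,ΔT,X1,X2,X3:
  Θ: [ 0  0  0  0  1 -1  3 -2]
  T: [-1 -1  1 -1  0  3 -2  1]
Echelon form has 2 nonzero rows (pivots: ω,ΔT)
Pivot set = {ω,ΔT}, free = {γ,t,f,X1,X2,X3}
RREF:
  r0: [   1    1   -1    1    0   -3    2   -1]
  r1: [   0    0    0    0    1   -1    3   -2]
Fix exponent of X1 at 1, γ at 0, t at 0, f at 0, X2 at 0, X3 at 0; solve each RREF row for its pivot's exponent:
  r0: exp(ω) + (-3)·1 = 0 ⇒ exp(ω) = 3
  r1: exp(ΔT) + (-1)·1 = 0 ⇒ exp(ΔT) = 1
Π_4 = ω^3 · ΔT · X1

["3", "0", "0", "0", "1", "1", "0", "0"]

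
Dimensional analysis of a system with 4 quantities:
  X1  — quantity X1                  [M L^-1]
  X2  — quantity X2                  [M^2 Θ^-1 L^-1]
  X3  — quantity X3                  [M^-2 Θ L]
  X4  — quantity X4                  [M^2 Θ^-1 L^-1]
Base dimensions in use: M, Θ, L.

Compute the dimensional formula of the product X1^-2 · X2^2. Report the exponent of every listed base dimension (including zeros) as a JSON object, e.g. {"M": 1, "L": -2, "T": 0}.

{"M": 2, "Θ": -2, "L": 0}

Dimensional matrix (M×Θ×L by X1×X2×X3×X4):
  M: [ 1  2 -2  2]
  Θ: [ 0 -1  1 -1]
  L: [-1 -1  1 -1]
  [M]: (-2)·1+(2)·2 = 2
  [Θ]: (-2)·0+(2)·-1 = -2
  [L]: (-2)·-1+(2)·-1 = 0
⇒ M^2 Θ^-2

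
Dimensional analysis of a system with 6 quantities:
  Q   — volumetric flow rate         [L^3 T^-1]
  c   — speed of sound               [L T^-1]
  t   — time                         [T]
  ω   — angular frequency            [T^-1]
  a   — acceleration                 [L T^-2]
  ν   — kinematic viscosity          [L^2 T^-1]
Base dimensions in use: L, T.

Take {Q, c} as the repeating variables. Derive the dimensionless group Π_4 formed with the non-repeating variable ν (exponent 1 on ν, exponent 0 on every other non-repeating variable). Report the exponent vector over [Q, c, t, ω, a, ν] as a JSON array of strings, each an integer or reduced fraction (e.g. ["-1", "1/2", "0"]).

Dimensional matrix (L×T by Q×c×t×ω×a×ν):
  L: [ 3  1  0  0  1  2]
  T: [-1 -1  1 -1 -2 -1]
Row reduction gives pivot columns Q,c; rank = 2
Repeat: Q,c; free: t,ω,a,ν
RREF:
  r0: [   1    0  1/2 -1/2 -1/2  1/2]
  r1: [   0    1 -3/2  3/2  5/2  1/2]
Fix exponent of ν at 1, t at 0, ω at 0, a at 0; solve each RREF row for its pivot's exponent:
  r0: exp(Q) + (1/2)·1 = 0 ⇒ exp(Q) = -1/2
  r1: exp(c) + (1/2)·1 = 0 ⇒ exp(c) = -1/2
Π_4 = Q^(-1/2) · c^(-1/2) · ν

["-1/2", "-1/2", "0", "0", "0", "1"]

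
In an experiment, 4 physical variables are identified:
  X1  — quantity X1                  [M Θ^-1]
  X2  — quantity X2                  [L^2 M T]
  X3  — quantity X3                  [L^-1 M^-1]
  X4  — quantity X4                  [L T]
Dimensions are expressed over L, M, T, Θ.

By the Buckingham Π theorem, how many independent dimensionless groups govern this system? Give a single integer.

1

Exponent matrix [L,M,T,Θ] × [X1,X2,X3,X4]:
  L: [ 0  2 -1  1]
  M: [ 1  1 -1  0]
  T: [ 0  1  0  1]
  Θ: [-1  0  0  0]
Echelon form has 3 nonzero rows (pivots: X1,X2,X3)
n=4, r=3 ⇒ 1 dimensionless group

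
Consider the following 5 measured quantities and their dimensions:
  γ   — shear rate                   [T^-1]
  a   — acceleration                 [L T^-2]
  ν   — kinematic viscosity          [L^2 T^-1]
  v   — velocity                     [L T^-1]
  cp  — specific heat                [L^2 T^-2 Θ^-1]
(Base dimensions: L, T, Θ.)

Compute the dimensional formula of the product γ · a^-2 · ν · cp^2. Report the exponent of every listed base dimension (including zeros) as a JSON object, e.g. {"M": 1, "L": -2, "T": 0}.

{"L": 4, "T": -2, "Θ": -2}

Dimensional matrix (L×T×Θ by γ×a×ν×v×cp):
  L: [ 0  1  2  1  2]
  T: [-1 -2 -1 -1 -2]
  Θ: [ 0  0  0  0 -1]
  [L]: (1)·0+(-2)·1+(1)·2+(2)·2 = 4
  [T]: (1)·-1+(-2)·-2+(1)·-1+(2)·-2 = -2
  [Θ]: (1)·0+(-2)·0+(1)·0+(2)·-1 = -2
⇒ L^4 T^-2 Θ^-2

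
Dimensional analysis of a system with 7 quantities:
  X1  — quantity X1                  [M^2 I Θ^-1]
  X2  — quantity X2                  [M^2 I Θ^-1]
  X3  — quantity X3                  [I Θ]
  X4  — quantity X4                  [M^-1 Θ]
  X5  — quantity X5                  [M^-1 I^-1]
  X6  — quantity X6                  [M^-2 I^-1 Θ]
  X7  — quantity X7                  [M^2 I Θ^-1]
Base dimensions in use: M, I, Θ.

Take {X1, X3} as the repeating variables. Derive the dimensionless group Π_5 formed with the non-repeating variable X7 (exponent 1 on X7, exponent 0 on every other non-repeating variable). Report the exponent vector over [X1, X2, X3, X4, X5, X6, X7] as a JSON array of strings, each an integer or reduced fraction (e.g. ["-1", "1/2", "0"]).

Dimensional matrix (M×I×Θ by X1×X2×X3×X4×X5×X6×X7):
  M: [ 2  2  0 -1 -1 -2  2]
  I: [ 1  1  1  0 -1 -1  1]
  Θ: [-1 -1  1  1  0  1 -1]
Row reduction gives pivot columns X1,X3; rank = 2
Repeat: X1,X3; free: X2,X4,X5,X6,X7
RREF:
  r0: [   1    1    0 -1/2 -1/2   -1    1]
  r1: [   0    0    1  1/2 -1/2    0    0]
  r2: [   0    0    0    0    0    0    0]
Fix exponent of X7 at 1, X2 at 0, X4 at 0, X5 at 0, X6 at 0; solve each RREF row for its pivot's exponent:
  r0: exp(X1) + (1)·1 = 0 ⇒ exp(X1) = -1
  r1: exp(X3) + (0)·1 = 0 ⇒ exp(X3) = 0
Π_5 = X1^-1 · X7

["-1", "0", "0", "0", "0", "0", "1"]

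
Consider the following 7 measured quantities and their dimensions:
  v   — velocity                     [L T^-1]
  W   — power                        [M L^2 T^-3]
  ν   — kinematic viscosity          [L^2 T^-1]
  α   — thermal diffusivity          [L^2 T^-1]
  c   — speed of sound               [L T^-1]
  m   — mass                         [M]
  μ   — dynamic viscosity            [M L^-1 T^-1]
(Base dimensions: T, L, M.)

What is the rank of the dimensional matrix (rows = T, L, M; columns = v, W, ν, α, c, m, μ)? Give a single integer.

Dimensional matrix (T×L×M by v×W×ν×α×c×m×μ):
  T: [-1 -3 -1 -1 -1  0 -1]
  L: [ 1  2  2  2  1  0 -1]
  M: [ 0  1  0  0  0  1  1]
Row reduction gives pivot columns v,W,ν; rank = 3

3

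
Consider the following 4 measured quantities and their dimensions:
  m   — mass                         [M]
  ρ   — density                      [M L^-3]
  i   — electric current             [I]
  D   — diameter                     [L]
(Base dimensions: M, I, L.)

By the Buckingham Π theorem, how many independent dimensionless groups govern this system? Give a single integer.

1

Write exponents as rows M,I,L / cols m,ρ,i,D:
  M: [ 1  1  0  0]
  I: [ 0  0  1  0]
  L: [ 0 -3  0  1]
RREF → pivots at {m,ρ,i} ⇒ r = 3
4 vars − rank 3 = 1 Π group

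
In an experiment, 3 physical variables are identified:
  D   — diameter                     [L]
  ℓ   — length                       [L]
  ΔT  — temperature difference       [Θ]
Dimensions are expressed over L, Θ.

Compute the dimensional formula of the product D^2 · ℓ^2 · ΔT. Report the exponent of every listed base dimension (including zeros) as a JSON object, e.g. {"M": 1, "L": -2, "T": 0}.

Write exponents as rows L,Θ / cols D,ℓ,ΔT:
  L: [ 1  1  0]
  Θ: [ 0  0  1]
  [L]: (2)·1+(2)·1+(1)·0 = 4
  [Θ]: (2)·0+(2)·0+(1)·1 = 1
⇒ L^4 Θ

{"L": 4, "Θ": 1}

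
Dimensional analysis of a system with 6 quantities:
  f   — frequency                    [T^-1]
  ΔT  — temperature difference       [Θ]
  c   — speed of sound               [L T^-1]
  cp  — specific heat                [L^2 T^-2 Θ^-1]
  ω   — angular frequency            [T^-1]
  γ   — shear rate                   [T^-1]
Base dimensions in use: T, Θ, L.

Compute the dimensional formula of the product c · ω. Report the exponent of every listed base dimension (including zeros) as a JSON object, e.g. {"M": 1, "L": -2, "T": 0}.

Dimensional matrix (T×Θ×L by f×ΔT×c×cp×ω×γ):
  T: [-1  0 -1 -2 -1 -1]
  Θ: [ 0  1  0 -1  0  0]
  L: [ 0  0  1  2  0  0]
  [T]: (1)·-1+(1)·-1 = -2
  [Θ]: (1)·0+(1)·0 = 0
  [L]: (1)·1+(1)·0 = 1
⇒ T^-2 L

{"T": -2, "Θ": 0, "L": 1}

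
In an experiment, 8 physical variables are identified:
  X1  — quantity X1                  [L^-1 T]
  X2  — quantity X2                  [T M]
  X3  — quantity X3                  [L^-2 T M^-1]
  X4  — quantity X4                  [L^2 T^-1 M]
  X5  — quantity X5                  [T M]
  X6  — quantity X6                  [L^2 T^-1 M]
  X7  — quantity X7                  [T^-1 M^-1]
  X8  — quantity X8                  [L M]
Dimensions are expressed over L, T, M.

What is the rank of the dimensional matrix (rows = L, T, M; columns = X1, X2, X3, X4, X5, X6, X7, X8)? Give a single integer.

Dimensional matrix (L×T×M by X1×X2×X3×X4×X5×X6×X7×X8):
  L: [-1  0 -2  2  0  2  0  1]
  T: [ 1  1  1 -1  1 -1 -1  0]
  M: [ 0  1 -1  1  1  1 -1  1]
Echelon form has 2 nonzero rows (pivots: X1,X2)

2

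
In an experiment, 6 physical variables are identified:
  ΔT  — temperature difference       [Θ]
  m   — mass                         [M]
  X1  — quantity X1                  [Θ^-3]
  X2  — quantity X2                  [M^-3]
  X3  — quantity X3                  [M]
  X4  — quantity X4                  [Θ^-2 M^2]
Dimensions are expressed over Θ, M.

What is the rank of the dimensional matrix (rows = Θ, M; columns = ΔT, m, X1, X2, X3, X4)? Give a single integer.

2

Write exponents as rows Θ,M / cols ΔT,m,X1,X2,X3,X4:
  Θ: [ 1  0 -3  0  0 -2]
  M: [ 0  1  0 -3  1  2]
Echelon form has 2 nonzero rows (pivots: ΔT,m)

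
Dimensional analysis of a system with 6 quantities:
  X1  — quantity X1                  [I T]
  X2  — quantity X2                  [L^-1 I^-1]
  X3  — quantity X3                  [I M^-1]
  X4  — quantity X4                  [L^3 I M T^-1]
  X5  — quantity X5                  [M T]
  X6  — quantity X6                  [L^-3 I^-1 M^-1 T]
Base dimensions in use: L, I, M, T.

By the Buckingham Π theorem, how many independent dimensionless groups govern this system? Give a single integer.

3

Exponent matrix [L,I,M,T] × [X1,X2,X3,X4,X5,X6]:
  L: [ 0 -1  0  3  0 -3]
  I: [ 1 -1  1  1  0 -1]
  M: [ 0  0 -1  1  1 -1]
  T: [ 1  0  0 -1  1  1]
Echelon form has 3 nonzero rows (pivots: X1,X2,X3)
n=6, r=3 ⇒ 3 dimensionless groups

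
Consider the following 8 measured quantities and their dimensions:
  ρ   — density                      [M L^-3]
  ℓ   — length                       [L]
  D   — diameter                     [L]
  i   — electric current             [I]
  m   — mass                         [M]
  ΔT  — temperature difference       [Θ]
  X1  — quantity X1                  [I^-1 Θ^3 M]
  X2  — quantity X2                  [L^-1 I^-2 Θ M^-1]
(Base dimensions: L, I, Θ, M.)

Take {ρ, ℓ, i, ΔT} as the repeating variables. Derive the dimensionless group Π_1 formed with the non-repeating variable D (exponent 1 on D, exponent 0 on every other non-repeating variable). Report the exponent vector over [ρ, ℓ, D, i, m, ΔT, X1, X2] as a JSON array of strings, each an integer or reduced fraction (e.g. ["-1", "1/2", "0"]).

["0", "-1", "1", "0", "0", "0", "0", "0"]

Exponent matrix [L,I,Θ,M] × [ρ,ℓ,D,i,m,ΔT,X1,X2]:
  L: [-3  1  1  0  0  0  0 -1]
  I: [ 0  0  0  1  0  0 -1 -2]
  Θ: [ 0  0  0  0  0  1  3  1]
  M: [ 1  0  0  0  1  0  1 -1]
RREF → pivots at {ρ,ℓ,i,ΔT} ⇒ r = 4
Pivot set = {ρ,ℓ,i,ΔT}, free = {D,m,X1,X2}
RREF:
  r0: [   1    0    0    0    1    0    1   -1]
  r1: [   0    1    1    0    3    0    3   -4]
  r2: [   0    0    0    1    0    0   -1   -2]
  r3: [   0    0    0    0    0    1    3    1]
Fix exponent of D at 1, m at 0, X1 at 0, X2 at 0; solve each RREF row for its pivot's exponent:
  r0: exp(ρ) + (0)·1 = 0 ⇒ exp(ρ) = 0
  r1: exp(ℓ) + (1)·1 = 0 ⇒ exp(ℓ) = -1
  r2: exp(i) + (0)·1 = 0 ⇒ exp(i) = 0
  r3: exp(ΔT) + (0)·1 = 0 ⇒ exp(ΔT) = 0
Π_1 = ℓ^-1 · D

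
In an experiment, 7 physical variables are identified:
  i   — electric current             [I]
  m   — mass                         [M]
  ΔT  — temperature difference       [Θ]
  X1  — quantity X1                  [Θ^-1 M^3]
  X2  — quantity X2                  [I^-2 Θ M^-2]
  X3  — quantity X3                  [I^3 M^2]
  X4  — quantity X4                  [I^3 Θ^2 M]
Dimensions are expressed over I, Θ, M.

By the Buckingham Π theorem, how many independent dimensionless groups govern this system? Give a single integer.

4

Write exponents as rows I,Θ,M / cols i,m,ΔT,X1,X2,X3,X4:
  I: [ 1  0  0  0 -2  3  3]
  Θ: [ 0  0  1 -1  1  0  2]
  M: [ 0  1  0  3 -2  2  1]
RREF → pivots at {i,m,ΔT} ⇒ r = 3
Π count = n − r = 7 − 3 = 4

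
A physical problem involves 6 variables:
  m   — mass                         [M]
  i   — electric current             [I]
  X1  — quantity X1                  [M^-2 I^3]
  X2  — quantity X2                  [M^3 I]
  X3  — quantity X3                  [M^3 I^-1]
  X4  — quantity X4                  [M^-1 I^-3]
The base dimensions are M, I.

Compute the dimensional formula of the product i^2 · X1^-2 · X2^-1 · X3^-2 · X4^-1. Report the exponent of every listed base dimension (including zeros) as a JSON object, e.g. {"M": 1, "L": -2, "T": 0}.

{"M": -4, "I": 0}

Write exponents as rows M,I / cols m,i,X1,X2,X3,X4:
  M: [ 1  0 -2  3  3 -1]
  I: [ 0  1  3  1 -1 -3]
  [M]: (2)·0+(-2)·-2+(-1)·3+(-2)·3+(-1)·-1 = -4
  [I]: (2)·1+(-2)·3+(-1)·1+(-2)·-1+(-1)·-3 = 0
⇒ M^-4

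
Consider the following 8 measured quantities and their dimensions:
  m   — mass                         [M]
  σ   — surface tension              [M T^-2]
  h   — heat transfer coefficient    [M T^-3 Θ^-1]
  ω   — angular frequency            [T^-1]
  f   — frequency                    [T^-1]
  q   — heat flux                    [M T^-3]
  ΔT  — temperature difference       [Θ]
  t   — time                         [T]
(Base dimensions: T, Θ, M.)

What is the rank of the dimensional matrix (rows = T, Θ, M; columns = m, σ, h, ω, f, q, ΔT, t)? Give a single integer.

3

Write exponents as rows T,Θ,M / cols m,σ,h,ω,f,q,ΔT,t:
  T: [ 0 -2 -3 -1 -1 -3  0  1]
  Θ: [ 0  0 -1  0  0  0  1  0]
  M: [ 1  1  1  0  0  1  0  0]
RREF → pivots at {m,σ,h} ⇒ r = 3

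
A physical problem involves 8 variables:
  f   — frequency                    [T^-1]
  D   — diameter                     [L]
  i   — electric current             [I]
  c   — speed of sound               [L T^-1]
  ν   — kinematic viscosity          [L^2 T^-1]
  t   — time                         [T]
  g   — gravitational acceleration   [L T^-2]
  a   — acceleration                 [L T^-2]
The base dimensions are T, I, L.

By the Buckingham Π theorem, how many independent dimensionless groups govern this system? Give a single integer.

5

Dimensional matrix (T×I×L by f×D×i×c×ν×t×g×a):
  T: [-1  0  0 -1 -1  1 -2 -2]
  I: [ 0  0  1  0  0  0  0  0]
  L: [ 0  1  0  1  2  0  1  1]
Echelon form has 3 nonzero rows (pivots: f,D,i)
Π count = n − r = 8 − 3 = 5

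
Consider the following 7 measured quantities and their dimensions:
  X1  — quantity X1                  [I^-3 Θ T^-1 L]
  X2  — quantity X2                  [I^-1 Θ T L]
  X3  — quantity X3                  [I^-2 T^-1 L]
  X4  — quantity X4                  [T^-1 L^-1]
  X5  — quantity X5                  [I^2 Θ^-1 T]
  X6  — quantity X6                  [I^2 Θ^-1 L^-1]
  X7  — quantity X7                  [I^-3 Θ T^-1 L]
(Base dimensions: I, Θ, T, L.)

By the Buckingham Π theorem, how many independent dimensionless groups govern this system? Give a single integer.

4

Write exponents as rows I,Θ,T,L / cols X1,X2,X3,X4,X5,X6,X7:
  I: [-3 -1 -2  0  2  2 -3]
  Θ: [ 1  1  0  0 -1 -1  1]
  T: [-1  1 -1 -1  1  0 -1]
  L: [ 1  1  1 -1  0 -1  1]
RREF → pivots at {X1,X2,X3} ⇒ r = 3
Π count = n − r = 7 − 3 = 4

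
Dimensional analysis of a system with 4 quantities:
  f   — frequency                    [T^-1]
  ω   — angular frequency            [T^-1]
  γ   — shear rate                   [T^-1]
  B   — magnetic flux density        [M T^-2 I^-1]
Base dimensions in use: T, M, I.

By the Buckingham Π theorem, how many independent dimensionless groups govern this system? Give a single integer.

Exponent matrix [T,M,I] × [f,ω,γ,B]:
  T: [-1 -1 -1 -2]
  M: [ 0  0  0  1]
  I: [ 0  0  0 -1]
RREF → pivots at {f,B} ⇒ r = 2
4 vars − rank 2 = 2 Π groups

2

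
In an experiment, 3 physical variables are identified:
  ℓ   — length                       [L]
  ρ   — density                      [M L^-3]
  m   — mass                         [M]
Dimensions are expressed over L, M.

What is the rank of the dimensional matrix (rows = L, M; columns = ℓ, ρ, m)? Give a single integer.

2

Write exponents as rows L,M / cols ℓ,ρ,m:
  L: [ 1 -3  0]
  M: [ 0  1  1]
Echelon form has 2 nonzero rows (pivots: ℓ,ρ)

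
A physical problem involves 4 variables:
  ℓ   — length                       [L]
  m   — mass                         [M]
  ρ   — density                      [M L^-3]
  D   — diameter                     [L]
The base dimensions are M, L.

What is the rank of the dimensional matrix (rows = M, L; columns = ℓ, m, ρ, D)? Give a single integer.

Write exponents as rows M,L / cols ℓ,m,ρ,D:
  M: [ 0  1  1  0]
  L: [ 1  0 -3  1]
Row reduction gives pivot columns ℓ,m; rank = 2

2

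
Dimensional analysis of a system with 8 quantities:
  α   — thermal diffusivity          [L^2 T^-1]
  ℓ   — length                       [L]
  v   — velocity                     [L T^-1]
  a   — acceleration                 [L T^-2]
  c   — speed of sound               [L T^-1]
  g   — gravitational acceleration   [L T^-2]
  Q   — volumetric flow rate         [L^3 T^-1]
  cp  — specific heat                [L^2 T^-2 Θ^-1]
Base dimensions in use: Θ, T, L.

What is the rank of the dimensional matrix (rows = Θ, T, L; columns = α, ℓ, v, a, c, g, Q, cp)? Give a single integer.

Dimensional matrix (Θ×T×L by α×ℓ×v×a×c×g×Q×cp):
  Θ: [ 0  0  0  0  0  0  0 -1]
  T: [-1  0 -1 -2 -1 -2 -1 -2]
  L: [ 2  1  1  1  1  1  3  2]
RREF → pivots at {α,ℓ,cp} ⇒ r = 3

3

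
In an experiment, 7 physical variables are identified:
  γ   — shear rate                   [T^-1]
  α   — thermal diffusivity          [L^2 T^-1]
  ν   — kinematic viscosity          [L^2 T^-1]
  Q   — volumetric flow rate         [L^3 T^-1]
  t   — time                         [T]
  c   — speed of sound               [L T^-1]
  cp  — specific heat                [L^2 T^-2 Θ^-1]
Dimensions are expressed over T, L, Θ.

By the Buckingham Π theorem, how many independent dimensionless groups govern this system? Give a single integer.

Write exponents as rows T,L,Θ / cols γ,α,ν,Q,t,c,cp:
  T: [-1 -1 -1 -1  1 -1 -2]
  L: [ 0  2  2  3  0  1  2]
  Θ: [ 0  0  0  0  0  0 -1]
Row reduction gives pivot columns γ,α,cp; rank = 3
7 vars − rank 3 = 4 Π groups

4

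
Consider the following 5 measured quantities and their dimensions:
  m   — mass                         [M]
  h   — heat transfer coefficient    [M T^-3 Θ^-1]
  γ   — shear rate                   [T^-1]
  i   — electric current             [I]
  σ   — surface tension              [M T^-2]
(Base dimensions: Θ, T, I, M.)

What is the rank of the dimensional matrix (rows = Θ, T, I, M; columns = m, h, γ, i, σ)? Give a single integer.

4

Exponent matrix [Θ,T,I,M] × [m,h,γ,i,σ]:
  Θ: [ 0 -1  0  0  0]
  T: [ 0 -3 -1  0 -2]
  I: [ 0  0  0  1  0]
  M: [ 1  1  0  0  1]
RREF → pivots at {m,h,γ,i} ⇒ r = 4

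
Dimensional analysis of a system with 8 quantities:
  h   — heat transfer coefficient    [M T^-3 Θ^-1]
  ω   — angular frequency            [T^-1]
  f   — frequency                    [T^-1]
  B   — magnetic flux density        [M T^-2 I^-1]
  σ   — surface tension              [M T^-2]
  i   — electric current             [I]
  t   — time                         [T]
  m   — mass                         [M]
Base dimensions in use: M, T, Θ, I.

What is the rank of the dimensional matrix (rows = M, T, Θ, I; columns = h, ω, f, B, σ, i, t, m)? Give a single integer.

4

Write exponents as rows M,T,Θ,I / cols h,ω,f,B,σ,i,t,m:
  M: [ 1  0  0  1  1  0  0  1]
  T: [-3 -1 -1 -2 -2  0  1  0]
  Θ: [-1  0  0  0  0  0  0  0]
  I: [ 0  0  0 -1  0  1  0  0]
RREF → pivots at {h,ω,B,σ} ⇒ r = 4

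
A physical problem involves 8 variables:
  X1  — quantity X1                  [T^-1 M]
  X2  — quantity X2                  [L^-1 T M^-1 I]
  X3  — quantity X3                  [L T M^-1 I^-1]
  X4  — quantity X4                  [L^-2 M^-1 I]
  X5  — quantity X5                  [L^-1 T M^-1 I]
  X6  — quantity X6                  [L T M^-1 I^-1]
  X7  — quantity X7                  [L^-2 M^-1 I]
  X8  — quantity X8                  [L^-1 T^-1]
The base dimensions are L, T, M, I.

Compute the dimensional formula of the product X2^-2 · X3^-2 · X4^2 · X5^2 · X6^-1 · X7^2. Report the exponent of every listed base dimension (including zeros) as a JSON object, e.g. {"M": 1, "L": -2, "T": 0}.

Dimensional matrix (L×T×M×I by X1×X2×X3×X4×X5×X6×X7×X8):
  L: [ 0 -1  1 -2 -1  1 -2 -1]
  T: [-1  1  1  0  1  1  0 -1]
  M: [ 1 -1 -1 -1 -1 -1 -1  0]
  I: [ 0  1 -1  1  1 -1  1  0]
  [L]: (-2)·-1+(-2)·1+(2)·-2+(2)·-1+(-1)·1+(2)·-2 = -11
  [T]: (-2)·1+(-2)·1+(2)·0+(2)·1+(-1)·1+(2)·0 = -3
  [M]: (-2)·-1+(-2)·-1+(2)·-1+(2)·-1+(-1)·-1+(2)·-1 = -1
  [I]: (-2)·1+(-2)·-1+(2)·1+(2)·1+(-1)·-1+(2)·1 = 7
⇒ L^-11 T^-3 M^-1 I^7

{"L": -11, "T": -3, "M": -1, "I": 7}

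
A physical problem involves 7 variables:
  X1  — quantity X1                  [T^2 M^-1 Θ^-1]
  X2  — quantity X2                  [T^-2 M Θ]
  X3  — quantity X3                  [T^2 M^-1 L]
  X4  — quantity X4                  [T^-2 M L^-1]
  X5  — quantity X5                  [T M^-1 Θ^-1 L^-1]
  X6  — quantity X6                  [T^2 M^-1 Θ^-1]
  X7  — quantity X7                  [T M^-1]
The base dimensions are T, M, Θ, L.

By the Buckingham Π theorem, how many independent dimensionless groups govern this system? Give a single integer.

Dimensional matrix (T×M×Θ×L by X1×X2×X3×X4×X5×X6×X7):
  T: [ 2 -2  2 -2  1  2  1]
  M: [-1  1 -1  1 -1 -1 -1]
  Θ: [-1  1  0  0 -1 -1  0]
  L: [ 0  0  1 -1 -1  0  0]
Echelon form has 3 nonzero rows (pivots: X1,X3,X5)
7 vars − rank 3 = 4 Π groups

4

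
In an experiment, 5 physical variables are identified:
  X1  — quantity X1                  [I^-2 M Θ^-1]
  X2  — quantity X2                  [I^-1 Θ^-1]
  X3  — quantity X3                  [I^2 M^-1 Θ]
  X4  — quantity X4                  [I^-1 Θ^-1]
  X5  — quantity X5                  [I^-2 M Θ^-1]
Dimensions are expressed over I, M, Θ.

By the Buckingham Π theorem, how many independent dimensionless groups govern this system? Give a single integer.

3

Write exponents as rows I,M,Θ / cols X1,X2,X3,X4,X5:
  I: [-2 -1  2 -1 -2]
  M: [ 1  0 -1  0  1]
  Θ: [-1 -1  1 -1 -1]
Echelon form has 2 nonzero rows (pivots: X1,X2)
n=5, r=2 ⇒ 3 dimensionless groups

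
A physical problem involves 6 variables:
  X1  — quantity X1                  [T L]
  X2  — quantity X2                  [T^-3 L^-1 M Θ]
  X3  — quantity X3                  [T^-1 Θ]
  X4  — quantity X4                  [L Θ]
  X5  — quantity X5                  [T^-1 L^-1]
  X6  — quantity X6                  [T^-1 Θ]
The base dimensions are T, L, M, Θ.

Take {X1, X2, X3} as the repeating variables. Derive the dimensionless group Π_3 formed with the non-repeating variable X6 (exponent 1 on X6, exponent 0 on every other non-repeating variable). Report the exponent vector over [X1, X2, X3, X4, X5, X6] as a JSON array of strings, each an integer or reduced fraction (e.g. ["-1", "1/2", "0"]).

Write exponents as rows T,L,M,Θ / cols X1,X2,X3,X4,X5,X6:
  T: [ 1 -3 -1  0 -1 -1]
  L: [ 1 -1  0  1 -1  0]
  M: [ 0  1  0  0  0  0]
  Θ: [ 0  1  1  1  0  1]
RREF → pivots at {X1,X2,X3} ⇒ r = 3
Pivot set = {X1,X2,X3}, free = {X4,X5,X6}
RREF:
  r0: [   1    0    0    1   -1    0]
  r1: [   0    1    0    0    0    0]
  r2: [   0    0    1    1    0    1]
  r3: [   0    0    0    0    0    0]
Fix exponent of X6 at 1, X4 at 0, X5 at 0; solve each RREF row for its pivot's exponent:
  r0: exp(X1) + (0)·1 = 0 ⇒ exp(X1) = 0
  r1: exp(X2) + (0)·1 = 0 ⇒ exp(X2) = 0
  r2: exp(X3) + (1)·1 = 0 ⇒ exp(X3) = -1
Π_3 = X3^-1 · X6

["0", "0", "-1", "0", "0", "1"]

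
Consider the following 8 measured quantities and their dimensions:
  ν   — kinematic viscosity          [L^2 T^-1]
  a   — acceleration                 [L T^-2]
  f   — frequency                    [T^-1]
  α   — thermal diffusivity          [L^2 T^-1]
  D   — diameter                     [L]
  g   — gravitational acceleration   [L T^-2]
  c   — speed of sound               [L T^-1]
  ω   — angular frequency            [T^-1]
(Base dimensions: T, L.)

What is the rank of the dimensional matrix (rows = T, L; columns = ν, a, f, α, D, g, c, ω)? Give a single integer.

2

Exponent matrix [T,L] × [ν,a,f,α,D,g,c,ω]:
  T: [-1 -2 -1 -1  0 -2 -1 -1]
  L: [ 2  1  0  2  1  1  1  0]
Row reduction gives pivot columns ν,a; rank = 2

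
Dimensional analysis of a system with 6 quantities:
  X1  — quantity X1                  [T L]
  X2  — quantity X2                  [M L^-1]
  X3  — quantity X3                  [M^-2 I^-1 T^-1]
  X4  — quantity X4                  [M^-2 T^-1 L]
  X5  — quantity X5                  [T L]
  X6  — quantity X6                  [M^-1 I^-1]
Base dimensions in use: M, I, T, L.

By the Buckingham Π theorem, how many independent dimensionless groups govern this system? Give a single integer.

Exponent matrix [M,I,T,L] × [X1,X2,X3,X4,X5,X6]:
  M: [ 0  1 -2 -2  0 -1]
  I: [ 0  0 -1  0  0 -1]
  T: [ 1  0 -1 -1  1  0]
  L: [ 1 -1  0  1  1  0]
RREF → pivots at {X1,X2,X3} ⇒ r = 3
n=6, r=3 ⇒ 3 dimensionless groups

3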